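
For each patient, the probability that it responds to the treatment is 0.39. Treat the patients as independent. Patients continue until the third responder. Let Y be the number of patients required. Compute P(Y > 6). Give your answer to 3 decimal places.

Needing more than 6 patients ⇔ fewer than 3 successes in the first 6. With X ~ Binomial(6, 0.39), P(Y > 6) = P(X ≤ 2).
  k=0: C(6,0)·0.39^0·0.61^6 = 0.05152
  k=1: C(6,1)·0.39^1·0.61^5 = 0.19764
  k=2: C(6,2)·0.39^2·0.61^4 = 0.31589
P(X ≤ 2) = 0.56505

0.565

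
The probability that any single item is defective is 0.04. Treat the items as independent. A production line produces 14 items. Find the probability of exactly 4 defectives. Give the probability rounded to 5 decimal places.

X ~ Binomial(n=14, p=0.04).
P(X=4) = C(14,4) · p^4 · (1−p)^10
= 1001 · 2.56e-06 · 0.66483 = 0.0017037

0.00170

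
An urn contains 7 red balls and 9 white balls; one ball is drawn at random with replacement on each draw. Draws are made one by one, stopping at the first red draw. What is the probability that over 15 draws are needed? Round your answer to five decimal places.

0.00018

Y = number of draws to the first success; geometric, p = 0.4375.
P(Y > 15) = P(first 15 all fail) = (1−p)^15 = 0.0001786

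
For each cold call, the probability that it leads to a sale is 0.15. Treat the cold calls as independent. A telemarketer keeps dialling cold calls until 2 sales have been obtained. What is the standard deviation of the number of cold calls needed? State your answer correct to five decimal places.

Y = total cold calls until the second success; negative binomial with r=2, p=0.15.
SD(Y) = √[r(1−p)/p²] = √(75.5555556) = 8.6922699

8.69227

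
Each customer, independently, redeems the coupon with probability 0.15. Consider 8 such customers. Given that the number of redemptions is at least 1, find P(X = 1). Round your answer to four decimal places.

X ~ Binomial(8, 0.15). Want P(X=1 | X≥1) = P(X=1) / P(X≥1).
P(X=1) = C(8,1)·0.15^1·0.85^7 = 0.384693
P(X≥1) = 1 − 0.272491 = 0.727509
Ratio = 0.384693 / 0.727509 = 0.528780

0.5288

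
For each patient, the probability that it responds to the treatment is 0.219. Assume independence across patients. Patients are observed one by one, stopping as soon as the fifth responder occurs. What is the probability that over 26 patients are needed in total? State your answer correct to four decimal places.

0.2970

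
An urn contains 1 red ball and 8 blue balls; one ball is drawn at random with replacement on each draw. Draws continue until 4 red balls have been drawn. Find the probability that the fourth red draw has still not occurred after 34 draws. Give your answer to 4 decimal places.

Needing more than 34 draws ⇔ fewer than 4 successes in the first 34. With X ~ Binomial(34, 0.111111), P(Y > 34) = P(X ≤ 3).
  k=0: C(34,0)·0.111111^0·0.888889^34 = 0.018231
  k=1: C(34,1)·0.111111^1·0.888889^33 = 0.077482
  k=2: C(34,2)·0.111111^2·0.888889^32 = 0.159807
  k=3: C(34,3)·0.111111^3·0.888889^31 = 0.213077
P(X ≤ 3) = 0.468598

0.4686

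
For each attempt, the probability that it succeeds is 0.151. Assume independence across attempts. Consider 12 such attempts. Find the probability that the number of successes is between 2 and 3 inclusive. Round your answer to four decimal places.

0.4664

X ~ Binomial(12, 0.151); P(2 ≤ X ≤ 3) = Σ C(12,k) p^k (1−p)^(12−k) over k:
  k=2: C(12,2)·0.151^2·0.849^10 = 0.292802
  k=3: C(12,3)·0.151^3·0.849^9 = 0.173589
Total = 0.466392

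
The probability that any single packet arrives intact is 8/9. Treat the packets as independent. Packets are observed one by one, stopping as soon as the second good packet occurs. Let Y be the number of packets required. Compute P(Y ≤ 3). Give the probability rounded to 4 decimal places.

Finishing within 3 packets ⇔ at least 2 successes in the first 3. With X ~ Binomial(3, 0.888889), P(Y ≤ 3) = 1 − P(X ≤ 1).
  k=0: C(3,0)·0.888889^0·0.111111^3 = 0.001372
  k=1: C(3,1)·0.888889^1·0.111111^2 = 0.032922
1 − 0.034294 = 0.965706

0.9657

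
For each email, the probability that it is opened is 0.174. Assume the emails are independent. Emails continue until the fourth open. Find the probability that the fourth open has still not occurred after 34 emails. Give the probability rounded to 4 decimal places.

0.1339

Needing more than 34 emails ⇔ fewer than 4 successes in the first 34. With X ~ Binomial(34, 0.174), P(Y > 34) = P(X ≤ 3).
  k=0: C(34,0)·0.174^0·0.826^34 = 0.001504
  k=1: C(34,1)·0.174^1·0.826^33 = 0.010774
  k=2: C(34,2)·0.174^2·0.826^32 = 0.037448
  k=3: C(34,3)·0.174^3·0.826^31 = 0.084144
P(X ≤ 3) = 0.133869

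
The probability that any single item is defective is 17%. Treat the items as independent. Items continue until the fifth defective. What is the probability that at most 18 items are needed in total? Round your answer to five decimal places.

0.17869

Finishing within 18 items ⇔ at least 5 successes in the first 18. With X ~ Binomial(18, 0.17), P(Y ≤ 18) = 1 − P(X ≤ 4).
  k=0: C(18,0)·0.17^0·0.83^18 = 0.0349467
  k=1: C(18,1)·0.17^1·0.83^17 = 0.1288395
  k=2: C(18,2)·0.17^2·0.83^16 = 0.2243049
  k=3: C(18,3)·0.17^3·0.83^15 = 0.2450238
  k=4: C(18,4)·0.17^4·0.83^14 = 0.1881960
1 − 0.8213109 = 0.1786891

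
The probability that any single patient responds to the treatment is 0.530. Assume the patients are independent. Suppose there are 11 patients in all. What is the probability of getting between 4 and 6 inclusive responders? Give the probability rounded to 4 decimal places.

X ~ Binomial(11, 0.53); P(4 ≤ X ≤ 6) = Σ C(11,k) p^k (1−p)^(11−k) over k:
  k=4: C(11,4)·0.53^4·0.47^7 = 0.131918
  k=5: C(11,5)·0.53^5·0.47^6 = 0.208261
  k=6: C(11,6)·0.53^6·0.47^5 = 0.234848
Total = 0.575027

0.5750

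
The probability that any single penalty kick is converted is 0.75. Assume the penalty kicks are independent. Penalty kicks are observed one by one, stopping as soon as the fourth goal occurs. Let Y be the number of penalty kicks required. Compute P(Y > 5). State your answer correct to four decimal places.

0.3672

Needing more than 5 penalty kicks ⇔ fewer than 4 successes in the first 5. With X ~ Binomial(5, 0.75), P(Y > 5) = P(X ≤ 3).
  k=0: C(5,0)·0.75^0·0.25^5 = 0.000977
  k=1: C(5,1)·0.75^1·0.25^4 = 0.014648
  k=2: C(5,2)·0.75^2·0.25^3 = 0.087891
  k=3: C(5,3)·0.75^3·0.25^2 = 0.263672
P(X ≤ 3) = 0.367188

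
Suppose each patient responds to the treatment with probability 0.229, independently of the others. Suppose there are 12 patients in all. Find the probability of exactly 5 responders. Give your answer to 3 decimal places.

X ~ Binomial(n=12, p=0.229).
P(X=5) = C(12,5) · p^5 · (1−p)^7
= 792 · 0.00062976 · 0.16195 = 0.08078

0.081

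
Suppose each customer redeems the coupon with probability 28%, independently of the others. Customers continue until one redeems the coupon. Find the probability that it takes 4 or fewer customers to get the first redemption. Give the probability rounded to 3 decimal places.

Y = number of customers to the first success; geometric, p = 0.28.
P(Y ≤ 4) = 1 − (1−p)^4 = 1 − 0.26874 = 0.73126

0.731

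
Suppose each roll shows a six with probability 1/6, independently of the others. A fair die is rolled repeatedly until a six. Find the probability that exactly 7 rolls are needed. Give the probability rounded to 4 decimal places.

Geometric (trials to first success), p = 0.166667.
P(Y = 7) = (1−p)^6 · p = 0.3349 · 0.166667 = 0.055816

0.0558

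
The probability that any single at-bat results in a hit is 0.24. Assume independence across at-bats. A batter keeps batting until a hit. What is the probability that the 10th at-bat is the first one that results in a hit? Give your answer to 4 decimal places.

0.0203

Geometric (trials to first success), p = 0.24.
P(Y = 10) = (1−p)^9 · p = 0.084591 · 0.24 = 0.020302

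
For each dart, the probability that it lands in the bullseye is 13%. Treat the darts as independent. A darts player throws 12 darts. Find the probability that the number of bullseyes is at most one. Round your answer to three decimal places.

0.525

X ~ Binomial(12, 0.13); P(X ≤ 1) = Σ C(12,k) p^k (1−p)^(12−k) over k:
  k=0: C(12,0)·0.13^0·0.87^12 = 0.18803
  k=1: C(12,1)·0.13^1·0.87^11 = 0.33716
Total = 0.52519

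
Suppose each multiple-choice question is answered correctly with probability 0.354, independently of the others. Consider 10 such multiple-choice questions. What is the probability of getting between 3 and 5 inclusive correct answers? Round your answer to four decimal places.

0.6472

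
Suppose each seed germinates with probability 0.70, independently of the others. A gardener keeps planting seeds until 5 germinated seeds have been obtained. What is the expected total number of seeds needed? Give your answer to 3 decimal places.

7.143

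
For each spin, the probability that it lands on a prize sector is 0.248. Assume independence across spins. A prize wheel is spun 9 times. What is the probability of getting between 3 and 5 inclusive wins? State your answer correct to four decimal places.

0.3841

X ~ Binomial(9, 0.248); P(3 ≤ X ≤ 5) = Σ C(9,k) p^k (1−p)^(9−k) over k:
  k=3: C(9,3)·0.248^3·0.752^6 = 0.231708
  k=4: C(9,4)·0.248^4·0.752^5 = 0.114622
  k=5: C(9,5)·0.248^5·0.752^4 = 0.037801
Total = 0.384131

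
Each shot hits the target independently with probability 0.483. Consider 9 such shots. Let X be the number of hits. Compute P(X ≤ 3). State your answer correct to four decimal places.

0.2885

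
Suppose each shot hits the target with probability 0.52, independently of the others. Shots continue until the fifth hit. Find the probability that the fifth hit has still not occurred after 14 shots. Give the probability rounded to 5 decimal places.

Needing more than 14 shots ⇔ fewer than 5 successes in the first 14. With X ~ Binomial(14, 0.52), P(Y > 14) = P(X ≤ 4).
  k=0: C(14,0)·0.52^0·0.48^14 = 0.0000345
  k=1: C(14,1)·0.52^1·0.48^13 = 0.0005227
  k=2: C(14,2)·0.52^2·0.48^12 = 0.0036808
  k=3: C(14,3)·0.52^3·0.48^11 = 0.0159502
  k=4: C(14,4)·0.52^4·0.48^10 = 0.0475182
P(X ≤ 4) = 0.0677063

0.06771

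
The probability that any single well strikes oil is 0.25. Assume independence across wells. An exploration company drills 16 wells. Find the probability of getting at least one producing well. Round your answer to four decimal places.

0.9900

P(at least one) = 1 − P(none) = 1 − (1 − 0.25)^16
= 1 − 0.010023 = 0.989977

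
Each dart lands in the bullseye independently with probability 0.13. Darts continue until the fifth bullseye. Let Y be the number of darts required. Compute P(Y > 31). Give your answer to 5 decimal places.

0.62287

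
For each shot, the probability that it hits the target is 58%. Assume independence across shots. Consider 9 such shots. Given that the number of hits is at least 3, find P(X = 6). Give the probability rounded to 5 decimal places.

0.24510

X ~ Binomial(9, 0.58). Want P(X=6 | X≥3) = P(X=6) / P(X≥3).
P(X=6) = C(9,6)·0.58^6·0.42^3 = 0.2369164
P(X≥3) = 1 − 0.0004067 − 0.0050543 − 0.0279192 = 0.9666197
Ratio = 0.2369164 / 0.9666197 = 0.2450978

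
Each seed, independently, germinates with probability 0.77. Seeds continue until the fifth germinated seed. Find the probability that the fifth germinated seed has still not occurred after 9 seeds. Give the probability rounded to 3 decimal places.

0.035

Needing more than 9 seeds ⇔ fewer than 5 successes in the first 9. With X ~ Binomial(9, 0.77), P(Y > 9) = P(X ≤ 4).
  k=0: C(9,0)·0.77^0·0.23^9 = 0.00000
  k=1: C(9,1)·0.77^1·0.23^8 = 0.00005
  k=2: C(9,2)·0.77^2·0.23^7 = 0.00073
  k=3: C(9,3)·0.77^3·0.23^6 = 0.00568
  k=4: C(9,4)·0.77^4·0.23^5 = 0.02851
P(X ≤ 4) = 0.03497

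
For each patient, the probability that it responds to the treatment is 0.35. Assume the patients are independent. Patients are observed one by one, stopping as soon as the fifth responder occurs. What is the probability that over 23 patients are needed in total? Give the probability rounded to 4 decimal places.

0.0551

Needing more than 23 patients ⇔ fewer than 5 successes in the first 23. With X ~ Binomial(23, 0.35), P(Y > 23) = P(X ≤ 4).
  k=0: C(23,0)·0.35^0·0.65^23 = 0.000050
  k=1: C(23,1)·0.35^1·0.65^22 = 0.000616
  k=2: C(23,2)·0.35^2·0.65^21 = 0.003651
  k=3: C(23,3)·0.35^3·0.65^20 = 0.013762
  k=4: C(23,4)·0.35^4·0.65^19 = 0.037052
P(X ≤ 4) = 0.055132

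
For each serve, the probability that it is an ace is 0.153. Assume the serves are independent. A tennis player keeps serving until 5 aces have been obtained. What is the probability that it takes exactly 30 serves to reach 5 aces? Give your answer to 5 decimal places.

Y = trial on which the fifth success occurs; negative binomial, r=5, p=0.153.
P(Y=30) = C(29,4) · p^5 · (1−p)^25
= 23751 · 8.3841e-05 · 0.015743 = 0.0313490

0.03135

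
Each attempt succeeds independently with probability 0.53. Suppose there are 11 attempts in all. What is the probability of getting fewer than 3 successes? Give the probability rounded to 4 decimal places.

X ~ Binomial(11, 0.53); P(X ≤ 2) = Σ C(11,k) p^k (1−p)^(11−k) over k:
  k=0: C(11,0)·0.53^0·0.47^11 = 0.000247
  k=1: C(11,1)·0.53^1·0.47^10 = 0.003067
  k=2: C(11,2)·0.53^2·0.47^9 = 0.017290
Total = 0.020604

0.0206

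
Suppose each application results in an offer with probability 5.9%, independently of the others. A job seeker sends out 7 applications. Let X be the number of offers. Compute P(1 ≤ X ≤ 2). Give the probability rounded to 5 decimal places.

X ~ Binomial(7, 0.059); P(1 ≤ X ≤ 2) = Σ C(7,k) p^k (1−p)^(7−k) over k:
  k=1: C(7,1)·0.059^1·0.941^6 = 0.2867397
  k=2: C(7,2)·0.059^2·0.941^5 = 0.0539351
Total = 0.3406748

0.34067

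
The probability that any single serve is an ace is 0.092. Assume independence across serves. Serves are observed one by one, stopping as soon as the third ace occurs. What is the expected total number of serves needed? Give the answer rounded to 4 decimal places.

Y = total serves until the third success; negative binomial with r=3, p=0.092.
E[Y] = r / p = 3 / 0.092 = 32.608696

32.6087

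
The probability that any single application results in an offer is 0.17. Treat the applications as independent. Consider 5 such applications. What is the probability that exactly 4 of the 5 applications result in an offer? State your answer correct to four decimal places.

X ~ Binomial(n=5, p=0.17).
P(X=4) = C(5,4) · p^4 · (1−p)^1
= 5 · 0.00083521 · 0.83 = 0.003466

0.0035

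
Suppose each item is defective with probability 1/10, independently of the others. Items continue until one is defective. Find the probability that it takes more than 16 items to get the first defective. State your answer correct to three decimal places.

0.185

Y = number of items to the first success; geometric, p = 0.10.
P(Y > 16) = P(first 16 all fail) = (1−p)^16 = 0.18530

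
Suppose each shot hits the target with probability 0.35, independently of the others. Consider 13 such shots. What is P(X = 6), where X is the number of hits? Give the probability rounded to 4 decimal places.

X ~ Binomial(n=13, p=0.35).
P(X=6) = C(13,6) · p^6 · (1−p)^7
= 1716 · 0.0018383 · 0.049022 = 0.154639

0.1546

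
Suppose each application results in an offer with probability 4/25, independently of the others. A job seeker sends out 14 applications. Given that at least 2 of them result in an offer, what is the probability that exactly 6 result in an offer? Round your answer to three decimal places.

X ~ Binomial(14, 0.16). Want P(X=6 | X≥2) = P(X=6) / P(X≥2).
P(X=6) = C(14,6)·0.16^6·0.84^8 = 0.01249
P(X≥2) = 1 − 0.08708 − 0.23221 = 0.68071
Ratio = 0.01249 / 0.68071 = 0.01835

0.018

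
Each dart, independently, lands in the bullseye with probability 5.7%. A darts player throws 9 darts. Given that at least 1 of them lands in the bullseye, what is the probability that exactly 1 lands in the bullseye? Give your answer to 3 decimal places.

0.782

X ~ Binomial(9, 0.057). Want P(X=1 | X≥1) = P(X=1) / P(X≥1).
P(X=1) = C(9,1)·0.057^1·0.943^8 = 0.32078
P(X≥1) = 1 − 0.58966 = 0.41034
Ratio = 0.32078 / 0.41034 = 0.78176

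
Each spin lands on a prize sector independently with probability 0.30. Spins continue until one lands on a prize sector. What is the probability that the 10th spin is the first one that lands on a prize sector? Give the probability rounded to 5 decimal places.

0.01211

Geometric (trials to first success), p = 0.30.
P(Y = 10) = (1−p)^9 · p = 0.040354 · 0.30 = 0.0121061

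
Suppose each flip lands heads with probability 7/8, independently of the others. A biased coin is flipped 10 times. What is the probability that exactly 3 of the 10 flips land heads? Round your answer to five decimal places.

X ~ Binomial(n=10, p=0.875).
P(X=3) = C(10,3) · p^3 · (1−p)^7
= 120 · 0.66992 · 4.7684e-07 = 0.0000383

0.00004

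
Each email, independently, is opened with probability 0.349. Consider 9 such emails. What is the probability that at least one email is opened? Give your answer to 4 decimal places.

0.9790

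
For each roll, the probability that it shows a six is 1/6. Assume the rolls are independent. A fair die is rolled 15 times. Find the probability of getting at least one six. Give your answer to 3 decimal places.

0.935

P(at least one) = 1 − P(none) = 1 − (1 − 0.166667)^15
= 1 − 0.06491 = 0.93509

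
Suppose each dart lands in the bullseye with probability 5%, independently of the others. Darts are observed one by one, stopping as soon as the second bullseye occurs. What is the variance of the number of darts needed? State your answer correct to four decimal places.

760.0000

Y = total darts until the second success; negative binomial with r=2, p=0.05.
Var(Y) = r(1−p)/p² = 2·0.95 / 0.05² = 760.000000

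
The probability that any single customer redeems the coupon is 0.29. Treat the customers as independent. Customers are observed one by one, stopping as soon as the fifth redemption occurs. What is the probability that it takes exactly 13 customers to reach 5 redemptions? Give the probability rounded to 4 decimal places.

Y = trial on which the fifth success occurs; negative binomial, r=5, p=0.29.
P(Y=13) = C(12,4) · p^5 · (1−p)^8
= 495 · 0.0020511 · 0.064575 = 0.065563

0.0656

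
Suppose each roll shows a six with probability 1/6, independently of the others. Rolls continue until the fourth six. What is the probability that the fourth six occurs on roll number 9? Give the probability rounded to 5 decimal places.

Y = trial on which the fourth success occurs; negative binomial, r=4, p=0.166667.
P(Y=9) = C(8,3) · p^4 · (1−p)^5
= 56 · 0.0007716 · 0.40188 = 0.0173651

0.01737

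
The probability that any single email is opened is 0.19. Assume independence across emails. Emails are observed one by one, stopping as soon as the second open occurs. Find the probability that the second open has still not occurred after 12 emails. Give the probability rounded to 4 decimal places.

Needing more than 12 emails ⇔ fewer than 2 successes in the first 12. With X ~ Binomial(12, 0.19), P(Y > 12) = P(X ≤ 1).
  k=0: C(12,0)·0.19^0·0.81^12 = 0.079766
  k=1: C(12,1)·0.19^1·0.81^11 = 0.224528
P(X ≤ 1) = 0.304294

0.3043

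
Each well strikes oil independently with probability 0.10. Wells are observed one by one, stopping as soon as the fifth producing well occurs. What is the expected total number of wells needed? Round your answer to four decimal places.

50.0000

Y = total wells until the fifth success; negative binomial with r=5, p=0.10.
E[Y] = r / p = 5 / 0.10 = 50.000000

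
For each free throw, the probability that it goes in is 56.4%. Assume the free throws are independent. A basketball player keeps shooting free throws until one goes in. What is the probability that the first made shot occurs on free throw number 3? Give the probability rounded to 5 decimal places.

Geometric (trials to first success), p = 0.564.
P(Y = 3) = (1−p)^2 · p = 0.1901 · 0.564 = 0.1072141

0.10721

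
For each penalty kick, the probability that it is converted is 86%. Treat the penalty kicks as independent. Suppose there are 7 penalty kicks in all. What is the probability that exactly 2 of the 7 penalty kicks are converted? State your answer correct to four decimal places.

X ~ Binomial(n=7, p=0.86).
P(X=2) = C(7,2) · p^2 · (1−p)^5
= 21 · 0.7396 · 5.3782e-05 = 0.000835

0.0008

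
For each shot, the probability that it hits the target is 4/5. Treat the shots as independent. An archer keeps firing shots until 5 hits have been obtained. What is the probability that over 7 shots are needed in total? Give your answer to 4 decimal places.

0.1480

Needing more than 7 shots ⇔ fewer than 5 successes in the first 7. With X ~ Binomial(7, 0.80), P(Y > 7) = P(X ≤ 4).
  k=0: C(7,0)·0.80^0·0.20^7 = 0.000013
  k=1: C(7,1)·0.80^1·0.20^6 = 0.000358
  k=2: C(7,2)·0.80^2·0.20^5 = 0.004301
  k=3: C(7,3)·0.80^3·0.20^4 = 0.028672
  k=4: C(7,4)·0.80^4·0.20^3 = 0.114688
P(X ≤ 4) = 0.148032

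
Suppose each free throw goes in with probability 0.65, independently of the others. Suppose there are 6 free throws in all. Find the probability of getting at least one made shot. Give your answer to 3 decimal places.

P(at least one) = 1 − P(none) = 1 − (1 − 0.65)^6
= 1 − 0.00184 = 0.99816

0.998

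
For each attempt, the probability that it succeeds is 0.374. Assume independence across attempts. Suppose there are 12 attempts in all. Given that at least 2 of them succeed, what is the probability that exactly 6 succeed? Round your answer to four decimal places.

0.1568

X ~ Binomial(12, 0.374). Want P(X=6 | X≥2) = P(X=6) / P(X≥2).
P(X=6) = C(12,6)·0.374^6·0.626^6 = 0.152176
P(X≥2) = 1 − 0.003622 − 0.025964 = 0.970415
Ratio = 0.152176 / 0.970415 = 0.156816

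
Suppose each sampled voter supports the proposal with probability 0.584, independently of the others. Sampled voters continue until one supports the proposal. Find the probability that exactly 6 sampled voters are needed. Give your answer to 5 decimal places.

0.00728

Geometric (trials to first success), p = 0.584.
P(Y = 6) = (1−p)^5 · p = 0.012459 · 0.584 = 0.0072758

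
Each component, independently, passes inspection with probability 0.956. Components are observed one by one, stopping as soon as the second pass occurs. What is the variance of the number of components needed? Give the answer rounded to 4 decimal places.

0.0963

Y = total components until the second success; negative binomial with r=2, p=0.956.
Var(Y) = r(1−p)/p² = 2·0.044 / 0.956² = 0.096287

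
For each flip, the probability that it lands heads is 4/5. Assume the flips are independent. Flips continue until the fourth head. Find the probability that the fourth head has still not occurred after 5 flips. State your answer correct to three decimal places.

Needing more than 5 flips ⇔ fewer than 4 successes in the first 5. With X ~ Binomial(5, 0.80), P(Y > 5) = P(X ≤ 3).
  k=0: C(5,0)·0.80^0·0.20^5 = 0.00032
  k=1: C(5,1)·0.80^1·0.20^4 = 0.00640
  k=2: C(5,2)·0.80^2·0.20^3 = 0.05120
  k=3: C(5,3)·0.80^3·0.20^2 = 0.20480
P(X ≤ 3) = 0.26272

0.263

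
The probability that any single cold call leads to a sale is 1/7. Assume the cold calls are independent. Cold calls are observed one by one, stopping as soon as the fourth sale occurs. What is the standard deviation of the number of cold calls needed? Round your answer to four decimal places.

Y = total cold calls until the fourth success; negative binomial with r=4, p=0.142857.
SD(Y) = √[r(1−p)/p²] = √(168.000000) = 12.961481

12.9615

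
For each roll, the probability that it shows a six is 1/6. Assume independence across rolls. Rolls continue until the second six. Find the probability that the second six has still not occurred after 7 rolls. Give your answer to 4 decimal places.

0.6698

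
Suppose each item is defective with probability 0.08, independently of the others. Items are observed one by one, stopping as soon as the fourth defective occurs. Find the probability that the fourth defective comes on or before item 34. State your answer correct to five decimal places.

0.28755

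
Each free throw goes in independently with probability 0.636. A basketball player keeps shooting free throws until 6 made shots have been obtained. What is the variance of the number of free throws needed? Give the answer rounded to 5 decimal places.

Y = total free throws until the sixth success; negative binomial with r=6, p=0.636.
Var(Y) = r(1−p)/p² = 6·0.364 / 0.636² = 5.3993117

5.39931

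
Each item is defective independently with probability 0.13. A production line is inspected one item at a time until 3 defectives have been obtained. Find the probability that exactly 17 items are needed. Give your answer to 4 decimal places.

Y = trial on which the third success occurs; negative binomial, r=3, p=0.13.
P(Y=17) = C(16,2) · p^3 · (1−p)^14
= 120 · 0.002197 · 0.14232 = 0.037522

0.0375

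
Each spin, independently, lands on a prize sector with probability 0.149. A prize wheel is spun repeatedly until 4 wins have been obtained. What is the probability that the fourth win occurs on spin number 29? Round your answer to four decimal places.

Y = trial on which the fourth success occurs; negative binomial, r=4, p=0.149.
P(Y=29) = C(28,3) · p^4 · (1−p)^25
= 3276 · 0.00049288 · 0.017711 = 0.028597

0.0286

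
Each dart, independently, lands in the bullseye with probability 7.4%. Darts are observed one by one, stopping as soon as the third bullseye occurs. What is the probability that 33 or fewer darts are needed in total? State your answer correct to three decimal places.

0.446

Finishing within 33 darts ⇔ at least 3 successes in the first 33. With X ~ Binomial(33, 0.074), P(Y ≤ 33) = 1 − P(X ≤ 2).
  k=0: C(33,0)·0.074^0·0.926^33 = 0.07910
  k=1: C(33,1)·0.074^1·0.926^32 = 0.20859
  k=2: C(33,2)·0.074^2·0.926^31 = 0.26671
1 − 0.55440 = 0.44560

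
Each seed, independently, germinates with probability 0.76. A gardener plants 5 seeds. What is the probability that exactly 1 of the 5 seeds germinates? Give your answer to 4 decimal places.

X ~ Binomial(n=5, p=0.76).
P(X=1) = C(5,1) · p^1 · (1−p)^4
= 5 · 0.76 · 0.0033178 = 0.012607

0.0126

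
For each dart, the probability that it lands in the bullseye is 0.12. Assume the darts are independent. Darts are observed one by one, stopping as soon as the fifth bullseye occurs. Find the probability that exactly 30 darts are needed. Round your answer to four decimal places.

0.0242

Y = trial on which the fifth success occurs; negative binomial, r=5, p=0.12.
P(Y=30) = C(29,4) · p^5 · (1−p)^25
= 23751 · 2.4883e-05 · 0.040932 = 0.024191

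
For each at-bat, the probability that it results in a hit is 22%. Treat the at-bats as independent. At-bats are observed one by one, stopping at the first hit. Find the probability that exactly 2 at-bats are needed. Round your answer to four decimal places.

0.1716

Geometric (trials to first success), p = 0.22.
P(Y = 2) = (1−p)^1 · p = 0.78 · 0.22 = 0.171600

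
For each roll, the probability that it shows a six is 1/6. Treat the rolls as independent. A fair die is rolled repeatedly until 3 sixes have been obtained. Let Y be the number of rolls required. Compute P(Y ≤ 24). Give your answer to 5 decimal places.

0.78817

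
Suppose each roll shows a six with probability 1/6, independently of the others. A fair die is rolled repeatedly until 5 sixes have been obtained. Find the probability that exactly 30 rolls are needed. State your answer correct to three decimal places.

0.032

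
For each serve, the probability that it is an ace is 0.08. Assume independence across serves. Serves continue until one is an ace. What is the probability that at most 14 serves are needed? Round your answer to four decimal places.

0.6888

Y = number of serves to the first success; geometric, p = 0.08.
P(Y ≤ 14) = 1 − (1−p)^14 = 1 − 0.311193 = 0.688807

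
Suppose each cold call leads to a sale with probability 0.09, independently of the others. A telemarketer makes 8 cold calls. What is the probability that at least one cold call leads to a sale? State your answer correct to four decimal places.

P(at least one) = 1 − P(none) = 1 − (1 − 0.09)^8
= 1 − 0.470253 = 0.529747

0.5297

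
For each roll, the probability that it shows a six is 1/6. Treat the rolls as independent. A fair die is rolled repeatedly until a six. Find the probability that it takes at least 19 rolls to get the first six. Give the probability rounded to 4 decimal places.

Y = number of rolls to the first success; geometric, p = 0.166667.
P(Y > 18) = P(first 18 all fail) = (1−p)^18 = 0.037561

0.0376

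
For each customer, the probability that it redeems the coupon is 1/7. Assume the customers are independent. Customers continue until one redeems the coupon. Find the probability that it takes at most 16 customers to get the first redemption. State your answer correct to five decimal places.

0.91511

Y = number of customers to the first success; geometric, p = 0.142857.
P(Y ≤ 16) = 1 − (1−p)^16 = 1 − 0.0848890 = 0.9151110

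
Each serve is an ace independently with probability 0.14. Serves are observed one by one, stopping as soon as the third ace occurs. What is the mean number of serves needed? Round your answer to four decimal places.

21.4286

Y = total serves until the third success; negative binomial with r=3, p=0.14.
E[Y] = r / p = 3 / 0.14 = 21.428571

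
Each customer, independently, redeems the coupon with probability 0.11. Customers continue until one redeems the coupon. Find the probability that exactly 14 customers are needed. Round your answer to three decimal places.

Geometric (trials to first success), p = 0.11.
P(Y = 14) = (1−p)^13 · p = 0.21982 · 0.11 = 0.02418

0.024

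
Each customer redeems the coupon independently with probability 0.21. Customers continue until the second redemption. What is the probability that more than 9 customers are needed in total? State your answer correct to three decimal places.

0.407

Needing more than 9 customers ⇔ fewer than 2 successes in the first 9. With X ~ Binomial(9, 0.21), P(Y > 9) = P(X ≤ 1).
  k=0: C(9,0)·0.21^0·0.79^9 = 0.11985
  k=1: C(9,1)·0.21^1·0.79^8 = 0.28673
P(X ≤ 1) = 0.40659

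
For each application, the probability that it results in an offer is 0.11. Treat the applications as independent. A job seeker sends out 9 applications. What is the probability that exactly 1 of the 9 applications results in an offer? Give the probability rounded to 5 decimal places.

0.38972

X ~ Binomial(n=9, p=0.11).
P(X=1) = C(9,1) · p^1 · (1−p)^8
= 9 · 0.11 · 0.39366 = 0.3897223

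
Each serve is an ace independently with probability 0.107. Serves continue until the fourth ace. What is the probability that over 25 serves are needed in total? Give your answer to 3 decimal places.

Needing more than 25 serves ⇔ fewer than 4 successes in the first 25. With X ~ Binomial(25, 0.107), P(Y > 25) = P(X ≤ 3).
  k=0: C(25,0)·0.107^0·0.893^25 = 0.05906
  k=1: C(25,1)·0.107^1·0.893^24 = 0.17691
  k=2: C(25,2)·0.107^2·0.893^23 = 0.25437
  k=3: C(25,3)·0.107^3·0.893^22 = 0.23367
P(X ≤ 3) = 0.72402

0.724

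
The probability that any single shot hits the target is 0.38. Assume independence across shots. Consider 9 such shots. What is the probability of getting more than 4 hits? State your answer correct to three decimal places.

0.226

X ~ Binomial(9, 0.38); P(X ≥ 5) = Σ C(9,k) p^k (1−p)^(9−k) over k:
  k=5: C(9,5)·0.38^5·0.62^4 = 0.14752
  k=6: C(9,6)·0.38^6·0.62^3 = 0.06028
  k=7: C(9,7)·0.38^7·0.62^2 = 0.01583
  k=8: C(9,8)·0.38^8·0.62^1 = 0.00243
  k=9: C(9,9)·0.38^9·0.62^0 = 0.00017
Total = 0.22622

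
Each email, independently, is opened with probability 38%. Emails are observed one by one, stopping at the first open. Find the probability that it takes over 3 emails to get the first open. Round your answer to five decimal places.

0.23833

Y = number of emails to the first success; geometric, p = 0.38.
P(Y > 3) = P(first 3 all fail) = (1−p)^3 = 0.2383280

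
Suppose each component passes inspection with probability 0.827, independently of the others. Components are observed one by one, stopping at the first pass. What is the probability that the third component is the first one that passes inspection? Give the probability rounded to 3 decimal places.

0.025

Geometric (trials to first success), p = 0.827.
P(Y = 3) = (1−p)^2 · p = 0.029929 · 0.827 = 0.02475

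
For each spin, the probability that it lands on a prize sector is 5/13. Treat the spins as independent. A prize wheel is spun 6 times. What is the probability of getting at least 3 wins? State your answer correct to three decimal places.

0.424

X ~ Binomial(6, 0.384615); P(X ≥ 3) = Σ C(6,k) p^k (1−p)^(6−k) over k:
  k=3: C(6,3)·0.384615^3·0.615385^3 = 0.26519
  k=4: C(6,4)·0.384615^4·0.615385^2 = 0.12431
  k=5: C(6,5)·0.384615^5·0.615385^1 = 0.03108
  k=6: C(6,6)·0.384615^6·0.615385^0 = 0.00324
Total = 0.42380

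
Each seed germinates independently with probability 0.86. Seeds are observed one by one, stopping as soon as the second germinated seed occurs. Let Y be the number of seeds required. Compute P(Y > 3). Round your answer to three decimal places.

Needing more than 3 seeds ⇔ fewer than 2 successes in the first 3. With X ~ Binomial(3, 0.86), P(Y > 3) = P(X ≤ 1).
  k=0: C(3,0)·0.86^0·0.14^3 = 0.00274
  k=1: C(3,1)·0.86^1·0.14^2 = 0.05057
P(X ≤ 1) = 0.05331

0.053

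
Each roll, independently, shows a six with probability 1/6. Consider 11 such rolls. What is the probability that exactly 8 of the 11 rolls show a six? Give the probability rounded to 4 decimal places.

X ~ Binomial(n=11, p=0.166667).
P(X=8) = C(11,8) · p^8 · (1−p)^3
= 165 · 5.9537e-07 · 0.5787 = 0.000057

0.0001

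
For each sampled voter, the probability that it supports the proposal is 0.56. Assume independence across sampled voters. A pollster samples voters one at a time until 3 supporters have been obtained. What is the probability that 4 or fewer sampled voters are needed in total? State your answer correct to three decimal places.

Finishing within 4 sampled voters ⇔ at least 3 successes in the first 4. With X ~ Binomial(4, 0.56), P(Y ≤ 4) = 1 − P(X ≤ 2).
  k=0: C(4,0)·0.56^0·0.44^4 = 0.03748
  k=1: C(4,1)·0.56^1·0.44^3 = 0.19081
  k=2: C(4,2)·0.56^2·0.44^2 = 0.36428
1 − 0.59257 = 0.40743

0.407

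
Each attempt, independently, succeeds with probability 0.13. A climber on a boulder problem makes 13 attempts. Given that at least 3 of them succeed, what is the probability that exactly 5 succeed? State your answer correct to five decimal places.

X ~ Binomial(13, 0.13). Want P(X=5 | X≥3) = P(X=5) / P(X≥3).
P(X=5) = C(13,5)·0.13^5·0.87^8 = 0.0156837
P(X≥3) = 1 − 0.1635876 − 0.3177735 − 0.2849004 = 0.2337385
Ratio = 0.0156837 / 0.2337385 = 0.0670995

0.06710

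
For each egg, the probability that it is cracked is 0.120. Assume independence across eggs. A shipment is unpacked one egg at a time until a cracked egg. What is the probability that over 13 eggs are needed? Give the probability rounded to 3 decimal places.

0.190

Y = number of eggs to the first success; geometric, p = 0.12.
P(Y > 13) = P(first 13 all fail) = (1−p)^13 = 0.18979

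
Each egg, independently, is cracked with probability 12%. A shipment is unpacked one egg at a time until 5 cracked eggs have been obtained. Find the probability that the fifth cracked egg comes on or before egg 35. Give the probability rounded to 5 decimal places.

Finishing within 35 eggs ⇔ at least 5 successes in the first 35. With X ~ Binomial(35, 0.12), P(Y ≤ 35) = 1 − P(X ≤ 4).
  k=0: C(35,0)·0.12^0·0.88^35 = 0.0113997
  k=1: C(35,1)·0.12^1·0.88^34 = 0.0544077
  k=2: C(35,2)·0.12^2·0.88^33 = 0.1261269
  k=3: C(35,3)·0.12^3·0.88^32 = 0.1891903
  k=4: C(35,4)·0.12^4·0.88^31 = 0.2063894
1 − 0.5875140 = 0.4124860

0.41249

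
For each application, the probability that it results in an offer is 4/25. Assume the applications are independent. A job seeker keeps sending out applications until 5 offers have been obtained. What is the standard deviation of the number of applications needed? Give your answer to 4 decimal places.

12.8087

Y = total applications until the fifth success; negative binomial with r=5, p=0.16.
SD(Y) = √[r(1−p)/p²] = √(164.062500) = 12.808688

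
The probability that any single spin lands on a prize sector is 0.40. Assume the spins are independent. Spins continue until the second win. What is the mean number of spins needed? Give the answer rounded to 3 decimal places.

Y = total spins until the second success; negative binomial with r=2, p=0.40.
E[Y] = r / p = 2 / 0.40 = 5.00000

5.000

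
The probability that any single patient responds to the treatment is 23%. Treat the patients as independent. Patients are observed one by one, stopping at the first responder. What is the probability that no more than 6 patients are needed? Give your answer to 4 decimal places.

0.7916

Y = number of patients to the first success; geometric, p = 0.23.
P(Y ≤ 6) = 1 − (1−p)^6 = 1 − 0.208422 = 0.791578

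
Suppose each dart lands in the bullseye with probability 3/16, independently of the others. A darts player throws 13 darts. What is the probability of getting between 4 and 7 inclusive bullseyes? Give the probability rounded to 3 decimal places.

X ~ Binomial(13, 0.1875); P(4 ≤ X ≤ 7) = Σ C(13,k) p^k (1−p)^(13−k) over k:
  k=4: C(13,4)·0.1875^4·0.8125^9 = 0.13637
  k=5: C(13,5)·0.1875^5·0.8125^8 = 0.05665
  k=6: C(13,6)·0.1875^6·0.8125^7 = 0.01743
  k=7: C(13,7)·0.1875^7·0.8125^6 = 0.00402
Total = 0.21447

0.214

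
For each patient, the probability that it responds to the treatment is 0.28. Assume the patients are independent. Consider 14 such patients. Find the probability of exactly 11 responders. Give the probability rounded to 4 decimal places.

X ~ Binomial(n=14, p=0.28).
P(X=11) = C(14,11) · p^11 · (1−p)^3
= 364 · 8.2935e-07 · 0.37325 = 0.000113

0.0001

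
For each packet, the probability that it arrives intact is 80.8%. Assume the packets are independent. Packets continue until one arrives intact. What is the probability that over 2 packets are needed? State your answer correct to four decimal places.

0.0369

Y = number of packets to the first success; geometric, p = 0.808.
P(Y > 2) = P(first 2 all fail) = (1−p)^2 = 0.036864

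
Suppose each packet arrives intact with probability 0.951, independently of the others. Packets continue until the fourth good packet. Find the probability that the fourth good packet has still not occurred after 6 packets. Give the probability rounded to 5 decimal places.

0.00210

Needing more than 6 packets ⇔ fewer than 4 successes in the first 6. With X ~ Binomial(6, 0.951), P(Y > 6) = P(X ≤ 3).
  k=0: C(6,0)·0.951^0·0.049^6 = 0.0000000
  k=1: C(6,1)·0.951^1·0.049^5 = 0.0000016
  k=2: C(6,2)·0.951^2·0.049^4 = 0.0000782
  k=3: C(6,3)·0.951^3·0.049^3 = 0.0020238
P(X ≤ 3) = 0.0021036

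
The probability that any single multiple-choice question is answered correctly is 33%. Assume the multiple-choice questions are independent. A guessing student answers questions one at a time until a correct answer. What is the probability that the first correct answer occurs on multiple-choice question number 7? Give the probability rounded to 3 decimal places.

0.030

Geometric (trials to first success), p = 0.33.
P(Y = 7) = (1−p)^6 · p = 0.090458 · 0.33 = 0.02985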